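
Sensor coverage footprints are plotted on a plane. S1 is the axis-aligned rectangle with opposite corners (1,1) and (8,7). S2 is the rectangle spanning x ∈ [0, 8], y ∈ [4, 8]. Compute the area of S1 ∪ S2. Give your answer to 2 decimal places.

53.00

By inclusion–exclusion:
Individual areas: |S1| = 42, |S2| = 32.
|S1∩S2|: x∈[1,8], y∈[4,7] → 7·3 = 21.
|S1 ∪ S2| = 74 − 21 = 53.00.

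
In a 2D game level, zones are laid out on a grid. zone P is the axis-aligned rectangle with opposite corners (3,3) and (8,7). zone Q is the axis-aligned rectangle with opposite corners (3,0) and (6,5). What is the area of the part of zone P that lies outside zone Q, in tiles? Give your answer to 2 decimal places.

|zone P∩zone Q|: x∈[3,6], y∈[3,5] → 3·2 = 6.
|zone P| = 20.
|zone P ∖ zone Q| = |zone P| − |zone P∩zone Q| = 20 − 6 = 14.00.

14.00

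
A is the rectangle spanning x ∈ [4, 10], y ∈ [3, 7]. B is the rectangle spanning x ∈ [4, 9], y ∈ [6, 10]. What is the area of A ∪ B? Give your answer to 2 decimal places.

By inclusion–exclusion:
Individual areas: |A| = 24, |B| = 20.
|A∩B|: x∈[4,9], y∈[6,7] → 5·1 = 5.
|A ∪ B| = 44 − 5 = 39.00.

39.00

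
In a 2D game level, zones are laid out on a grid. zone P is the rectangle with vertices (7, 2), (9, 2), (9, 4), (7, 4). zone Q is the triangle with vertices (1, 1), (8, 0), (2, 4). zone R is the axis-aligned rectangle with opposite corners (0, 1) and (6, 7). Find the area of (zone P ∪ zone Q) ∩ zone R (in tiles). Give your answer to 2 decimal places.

8.17

The region (zone P ∪ zone Q) ∩ zone R is the polygon with vertices (6,1.333), (6,1), (1,1), (2,4).
By the shoelace formula its area is 8.17.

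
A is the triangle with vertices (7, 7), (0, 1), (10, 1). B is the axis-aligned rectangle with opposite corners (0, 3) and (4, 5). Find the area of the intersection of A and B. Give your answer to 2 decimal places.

1.19

The intersection is the polygon with vertices (4,4.429), (4,3), (2.333,3).
By the shoelace formula its area is 1.19.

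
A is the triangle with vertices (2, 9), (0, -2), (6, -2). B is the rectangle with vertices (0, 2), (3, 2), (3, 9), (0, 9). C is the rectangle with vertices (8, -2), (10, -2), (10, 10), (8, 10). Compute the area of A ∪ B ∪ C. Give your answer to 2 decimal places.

By inclusion–exclusion:
Individual areas: |A| = 33, |B| = 21, |C| = 24.
|A∩B| = 10.0795.
|A∩C| = 0.
|B∩C| = 0 (no overlap).
|A∩B∩C| = 0.
|A ∪ B ∪ C| = 78 − 10.0795 + 0 = 67.92.

67.92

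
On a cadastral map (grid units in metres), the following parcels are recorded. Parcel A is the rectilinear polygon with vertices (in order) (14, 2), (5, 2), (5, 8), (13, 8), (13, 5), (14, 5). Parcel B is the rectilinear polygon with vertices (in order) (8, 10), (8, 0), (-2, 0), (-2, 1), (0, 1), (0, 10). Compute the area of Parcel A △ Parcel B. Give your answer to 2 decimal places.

97.00

|Parcel A| = 51, |Parcel B| = 82, |Parcel A∩Parcel B| = 18.
|Parcel A △ Parcel B| = |Parcel A| + |Parcel B| − 2·|Parcel A∩Parcel B| = 51 + 82 − 36 = 97.00.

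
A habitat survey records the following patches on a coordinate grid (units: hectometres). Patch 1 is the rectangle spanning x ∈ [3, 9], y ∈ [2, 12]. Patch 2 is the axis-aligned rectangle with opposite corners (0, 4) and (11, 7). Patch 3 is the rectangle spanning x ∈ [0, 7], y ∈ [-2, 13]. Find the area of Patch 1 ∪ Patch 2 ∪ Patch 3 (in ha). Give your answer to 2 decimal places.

By inclusion–exclusion:
Individual areas: |Patch 1| = 60, |Patch 2| = 33, |Patch 3| = 105.
|Patch 1∩Patch 2|: x∈[3,9], y∈[4,7] → 6·3 = 18.
|Patch 1∩Patch 3|: x∈[3,7], y∈[2,12] → 4·10 = 40.
|Patch 2∩Patch 3|: x∈[0,7], y∈[4,7] → 7·3 = 21.
|Patch 1∩Patch 2∩Patch 3| = 12.
|Patch 1 ∪ Patch 2 ∪ Patch 3| = 198 − 79 + 12 = 131.00.

131.00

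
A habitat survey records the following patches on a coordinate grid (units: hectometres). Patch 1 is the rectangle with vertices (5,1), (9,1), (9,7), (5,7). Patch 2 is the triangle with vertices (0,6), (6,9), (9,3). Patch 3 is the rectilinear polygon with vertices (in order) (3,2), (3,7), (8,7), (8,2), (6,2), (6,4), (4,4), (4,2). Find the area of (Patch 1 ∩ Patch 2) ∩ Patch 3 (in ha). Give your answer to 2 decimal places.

8.50

The region (Patch 1 ∩ Patch 2) ∩ Patch 3 is the polygon with vertices (7,7), (8,5), (8,3.333), (6,4), (6,4), (5,4.333), (5,7).
By the shoelace formula its area is 8.50.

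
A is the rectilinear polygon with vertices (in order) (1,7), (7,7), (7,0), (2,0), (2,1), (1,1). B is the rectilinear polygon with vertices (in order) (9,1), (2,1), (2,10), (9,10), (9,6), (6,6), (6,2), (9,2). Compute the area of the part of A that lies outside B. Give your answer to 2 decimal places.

15.00

|A| = 41, |A∩B| = 26.
|A ∖ B| = |A| − |A∩B| = 41 − 26 = 15.00.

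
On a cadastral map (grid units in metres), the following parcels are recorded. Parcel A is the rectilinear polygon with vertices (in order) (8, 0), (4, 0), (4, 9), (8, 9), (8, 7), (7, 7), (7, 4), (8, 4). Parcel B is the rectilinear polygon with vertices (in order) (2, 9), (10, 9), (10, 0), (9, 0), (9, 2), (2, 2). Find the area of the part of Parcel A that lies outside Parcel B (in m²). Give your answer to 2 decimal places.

8.00

|Parcel A| = 33, |Parcel A∩Parcel B| = 25.
|Parcel A ∖ Parcel B| = |Parcel A| − |Parcel A∩Parcel B| = 33 − 25 = 8.00.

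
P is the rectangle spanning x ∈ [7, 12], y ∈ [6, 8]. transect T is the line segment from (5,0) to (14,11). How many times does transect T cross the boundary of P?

The segment meets the boundary at (9.909,6), (11.545,8).

2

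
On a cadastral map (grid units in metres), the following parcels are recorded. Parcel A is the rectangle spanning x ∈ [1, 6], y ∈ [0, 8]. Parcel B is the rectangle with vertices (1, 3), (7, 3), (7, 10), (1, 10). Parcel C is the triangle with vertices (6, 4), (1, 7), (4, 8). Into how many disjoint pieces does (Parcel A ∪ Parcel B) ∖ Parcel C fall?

1

(Parcel A ∪ Parcel B) ∖ Parcel C is a single connected region.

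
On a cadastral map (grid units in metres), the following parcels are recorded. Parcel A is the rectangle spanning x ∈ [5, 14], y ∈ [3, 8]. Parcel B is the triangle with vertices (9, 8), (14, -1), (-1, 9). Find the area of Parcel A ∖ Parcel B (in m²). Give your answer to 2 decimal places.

21.06

|Parcel A| = 45, |Parcel A∩Parcel B| = 23.9444.
|Parcel A ∖ Parcel B| = |Parcel A| − |Parcel A∩Parcel B| = 45 − 23.9444 = 21.06.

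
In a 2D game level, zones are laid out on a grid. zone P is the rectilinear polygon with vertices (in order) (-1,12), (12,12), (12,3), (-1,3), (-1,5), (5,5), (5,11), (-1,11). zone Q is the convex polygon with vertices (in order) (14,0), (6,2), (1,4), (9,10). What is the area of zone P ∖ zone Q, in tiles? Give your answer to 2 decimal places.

40.92

|zone P| = 81, |zone P∩zone Q| = 40.0833.
|zone P ∖ zone Q| = |zone P| − |zone P∩zone Q| = 81 − 40.0833 = 40.92.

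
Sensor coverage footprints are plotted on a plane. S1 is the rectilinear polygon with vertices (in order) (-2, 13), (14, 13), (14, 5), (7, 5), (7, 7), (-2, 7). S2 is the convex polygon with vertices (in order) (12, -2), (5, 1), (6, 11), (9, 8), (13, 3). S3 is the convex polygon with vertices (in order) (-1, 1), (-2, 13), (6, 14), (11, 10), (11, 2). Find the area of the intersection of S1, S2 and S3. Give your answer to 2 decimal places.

15.80

The intersection is the polygon with vertices (7,7), (5.6,7), (6,11), (9,8), (11,5.5), (11,5), (7,5).
By the shoelace formula its area is 15.80.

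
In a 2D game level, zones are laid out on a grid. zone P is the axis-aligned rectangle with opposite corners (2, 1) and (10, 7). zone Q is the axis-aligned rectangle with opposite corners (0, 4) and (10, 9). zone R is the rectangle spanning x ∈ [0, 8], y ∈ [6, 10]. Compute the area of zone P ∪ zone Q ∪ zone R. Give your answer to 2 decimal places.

By inclusion–exclusion:
Individual areas: |zone P| = 48, |zone Q| = 50, |zone R| = 32.
|zone P∩zone Q|: x∈[2,10], y∈[4,7] → 8·3 = 24.
|zone P∩zone R|: x∈[2,8], y∈[6,7] → 6·1 = 6.
|zone Q∩zone R|: x∈[0,8], y∈[6,9] → 8·3 = 24.
|zone P∩zone Q∩zone R| = 6.
|zone P ∪ zone Q ∪ zone R| = 130 − 54 + 6 = 82.00.

82.00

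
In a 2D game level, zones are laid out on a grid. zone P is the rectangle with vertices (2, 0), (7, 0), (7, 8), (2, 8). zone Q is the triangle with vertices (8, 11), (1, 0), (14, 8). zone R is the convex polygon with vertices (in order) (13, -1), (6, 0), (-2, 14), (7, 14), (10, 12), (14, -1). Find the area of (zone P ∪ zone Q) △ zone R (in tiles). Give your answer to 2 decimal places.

105.54

|zone P ∪ zone Q| = 67.4186.
|(zone P ∪ zone Q) ∩ zone R| = 48.6909.
|(zone P ∪ zone Q) △ zone R| = 67.4186 + 135.5 − 97.3818 = 105.54.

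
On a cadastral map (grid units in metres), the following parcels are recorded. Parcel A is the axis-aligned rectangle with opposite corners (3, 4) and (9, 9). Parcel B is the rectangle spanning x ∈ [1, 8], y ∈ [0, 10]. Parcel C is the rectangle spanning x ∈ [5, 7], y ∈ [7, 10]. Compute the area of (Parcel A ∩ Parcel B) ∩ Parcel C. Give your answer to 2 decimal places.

The region (Parcel A ∩ Parcel B) ∩ Parcel C is the polygon with vertices (7,9), (7,7), (5,7), (5,9).
By the shoelace formula its area is 4.00.

4.00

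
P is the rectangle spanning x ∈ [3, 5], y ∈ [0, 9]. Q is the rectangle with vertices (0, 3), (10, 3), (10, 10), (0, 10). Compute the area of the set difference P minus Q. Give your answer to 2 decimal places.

|P∩Q|: x∈[3,5], y∈[3,9] → 2·6 = 12.
|P| = 18.
|P ∖ Q| = |P| − |P∩Q| = 18 − 12 = 6.00.

6.00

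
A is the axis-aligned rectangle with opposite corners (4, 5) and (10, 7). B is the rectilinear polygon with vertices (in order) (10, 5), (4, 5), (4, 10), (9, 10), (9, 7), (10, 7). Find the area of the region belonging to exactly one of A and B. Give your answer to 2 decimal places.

15.00

|A| = 12, |B| = 27, |A∩B| = 12.
|A △ B| = |A| + |B| − 2·|A∩B| = 12 + 27 − 24 = 15.00.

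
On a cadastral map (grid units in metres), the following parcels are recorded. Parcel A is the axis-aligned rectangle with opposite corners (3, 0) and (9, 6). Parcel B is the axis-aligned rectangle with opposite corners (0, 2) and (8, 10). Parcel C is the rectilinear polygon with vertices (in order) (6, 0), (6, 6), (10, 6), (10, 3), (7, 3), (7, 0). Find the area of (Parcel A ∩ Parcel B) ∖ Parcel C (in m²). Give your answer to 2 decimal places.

|Parcel A ∩ Parcel B| = 20.
|(Parcel A ∩ Parcel B) ∩ Parcel C| = 7.
|(Parcel A ∩ Parcel B) ∖ Parcel C| = 20 − 7 = 13.00.

13.00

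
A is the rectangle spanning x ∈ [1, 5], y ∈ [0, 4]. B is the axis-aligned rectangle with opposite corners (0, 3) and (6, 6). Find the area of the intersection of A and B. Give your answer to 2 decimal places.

|A∩B|: x∈[1,5], y∈[3,4] → 4·1 = 4.

4.00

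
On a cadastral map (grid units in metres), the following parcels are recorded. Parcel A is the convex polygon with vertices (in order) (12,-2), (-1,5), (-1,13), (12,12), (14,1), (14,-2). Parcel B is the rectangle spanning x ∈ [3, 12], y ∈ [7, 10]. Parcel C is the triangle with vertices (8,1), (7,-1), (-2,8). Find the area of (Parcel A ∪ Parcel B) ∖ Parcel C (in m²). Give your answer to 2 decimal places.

150.32

|Parcel A ∪ Parcel B| = 160.
|(Parcel A ∪ Parcel B) ∩ Parcel C| = 9.6833.
|(Parcel A ∪ Parcel B) ∖ Parcel C| = 160 − 9.6833 = 150.32.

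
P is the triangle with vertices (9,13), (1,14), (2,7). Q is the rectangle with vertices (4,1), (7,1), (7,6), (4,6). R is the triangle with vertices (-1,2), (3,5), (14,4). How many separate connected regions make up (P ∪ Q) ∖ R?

3

(P ∪ Q) ∖ R splits into 3 disjoint pieces (area 27.5, area 5.6, area 3.6818).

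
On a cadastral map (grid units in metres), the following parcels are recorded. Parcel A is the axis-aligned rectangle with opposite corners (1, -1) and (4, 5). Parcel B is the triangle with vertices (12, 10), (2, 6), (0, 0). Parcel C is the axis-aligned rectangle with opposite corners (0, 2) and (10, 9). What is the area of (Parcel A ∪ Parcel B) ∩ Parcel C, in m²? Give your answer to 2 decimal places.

|Parcel A ∪ Parcel B| = 35.9167.
|(Parcel A ∪ Parcel B) ∩ Parcel C| = 25.08.

25.08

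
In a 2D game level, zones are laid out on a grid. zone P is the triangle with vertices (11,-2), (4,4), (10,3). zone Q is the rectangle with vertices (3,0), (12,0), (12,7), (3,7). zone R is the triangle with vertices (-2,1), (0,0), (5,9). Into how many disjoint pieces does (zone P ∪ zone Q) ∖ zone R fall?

(zone P ∪ zone Q) ∖ zone R splits into 2 disjoint pieces (area 64.2222, area 0.0357).

2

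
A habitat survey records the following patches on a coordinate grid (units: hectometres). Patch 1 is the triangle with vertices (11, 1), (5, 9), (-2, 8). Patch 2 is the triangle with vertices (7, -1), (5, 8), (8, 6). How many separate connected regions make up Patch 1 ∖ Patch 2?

2

Patch 1 ∖ Patch 2 splits into 2 disjoint pieces (area 4.2767, area 19.2354).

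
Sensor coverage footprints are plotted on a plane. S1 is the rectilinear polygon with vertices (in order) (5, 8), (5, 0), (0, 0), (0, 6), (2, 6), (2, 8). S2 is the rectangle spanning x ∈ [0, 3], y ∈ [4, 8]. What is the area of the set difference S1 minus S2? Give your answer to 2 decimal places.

28.00

|S1| = 36, |S1∩S2| = 8.
|S1 ∖ S2| = |S1| − |S1∩S2| = 36 − 8 = 28.00.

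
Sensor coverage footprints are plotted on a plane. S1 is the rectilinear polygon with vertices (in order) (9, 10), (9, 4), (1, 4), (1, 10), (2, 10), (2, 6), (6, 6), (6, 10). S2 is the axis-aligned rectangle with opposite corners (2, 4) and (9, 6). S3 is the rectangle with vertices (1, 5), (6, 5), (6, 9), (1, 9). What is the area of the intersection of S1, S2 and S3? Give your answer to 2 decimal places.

4.00

The intersection is the polygon with vertices (2,6), (6,6), (6,5), (2,5).
By the shoelace formula its area is 4.00.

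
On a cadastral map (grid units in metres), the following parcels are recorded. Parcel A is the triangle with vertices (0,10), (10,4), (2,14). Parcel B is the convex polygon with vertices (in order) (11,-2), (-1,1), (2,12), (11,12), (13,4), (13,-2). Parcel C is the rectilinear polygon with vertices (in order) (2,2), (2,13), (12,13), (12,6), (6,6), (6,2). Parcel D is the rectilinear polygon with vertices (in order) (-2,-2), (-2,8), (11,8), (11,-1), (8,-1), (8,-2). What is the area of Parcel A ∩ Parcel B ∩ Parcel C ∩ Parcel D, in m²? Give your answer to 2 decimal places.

The intersection is the polygon with vertices (8.4,6), (6.667,6), (3.333,8), (6.8,8).
By the shoelace formula its area is 5.20.

5.20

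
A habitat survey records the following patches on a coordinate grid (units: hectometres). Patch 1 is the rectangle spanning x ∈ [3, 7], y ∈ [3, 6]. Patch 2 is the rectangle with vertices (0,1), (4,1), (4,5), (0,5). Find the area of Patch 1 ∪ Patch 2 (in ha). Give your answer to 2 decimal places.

By inclusion–exclusion:
Individual areas: |Patch 1| = 12, |Patch 2| = 16.
|Patch 1∩Patch 2|: x∈[3,4], y∈[3,5] → 1·2 = 2.
|Patch 1 ∪ Patch 2| = 28 − 2 = 26.00.

26.00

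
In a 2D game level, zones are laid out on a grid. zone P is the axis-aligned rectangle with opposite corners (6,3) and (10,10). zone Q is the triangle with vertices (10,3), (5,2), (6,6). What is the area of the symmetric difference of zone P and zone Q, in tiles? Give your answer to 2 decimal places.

|zone P| = 28, |zone Q| = 9.5, |zone P∩zone Q| = 6.
|zone P △ zone Q| = |zone P| + |zone Q| − 2·|zone P∩zone Q| = 28 + 9.5 − 12 = 25.50.

25.50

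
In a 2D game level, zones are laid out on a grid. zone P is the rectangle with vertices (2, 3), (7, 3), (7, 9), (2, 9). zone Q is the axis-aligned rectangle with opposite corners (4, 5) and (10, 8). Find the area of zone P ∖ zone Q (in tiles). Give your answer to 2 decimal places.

|zone P∩zone Q|: x∈[4,7], y∈[5,8] → 3·3 = 9.
|zone P| = 30.
|zone P ∖ zone Q| = |zone P| − |zone P∩zone Q| = 30 − 9 = 21.00.

21.00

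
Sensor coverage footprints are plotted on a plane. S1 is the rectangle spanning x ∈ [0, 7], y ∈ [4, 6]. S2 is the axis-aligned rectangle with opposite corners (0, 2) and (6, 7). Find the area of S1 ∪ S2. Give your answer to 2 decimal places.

32.00

By inclusion–exclusion:
Individual areas: |S1| = 14, |S2| = 30.
|S1∩S2|: x∈[0,6], y∈[4,6] → 6·2 = 12.
|S1 ∪ S2| = 44 − 12 = 32.00.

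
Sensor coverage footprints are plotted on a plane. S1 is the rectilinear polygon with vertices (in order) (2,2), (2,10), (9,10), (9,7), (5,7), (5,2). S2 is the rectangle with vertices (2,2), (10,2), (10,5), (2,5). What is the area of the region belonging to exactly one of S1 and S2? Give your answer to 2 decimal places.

|S1| = 36, |S2| = 24, |S1∩S2| = 9.
|S1 △ S2| = |S1| + |S2| − 2·|S1∩S2| = 36 + 24 − 18 = 42.00.

42.00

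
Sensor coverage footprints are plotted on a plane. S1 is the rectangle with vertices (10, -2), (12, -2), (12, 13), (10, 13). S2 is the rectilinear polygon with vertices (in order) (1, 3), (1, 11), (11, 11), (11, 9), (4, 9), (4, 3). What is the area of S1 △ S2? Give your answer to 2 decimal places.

64.00

|S1| = 30, |S2| = 38, |S1∩S2| = 2.
|S1 △ S2| = |S1| + |S2| − 2·|S1∩S2| = 30 + 38 − 4 = 64.00.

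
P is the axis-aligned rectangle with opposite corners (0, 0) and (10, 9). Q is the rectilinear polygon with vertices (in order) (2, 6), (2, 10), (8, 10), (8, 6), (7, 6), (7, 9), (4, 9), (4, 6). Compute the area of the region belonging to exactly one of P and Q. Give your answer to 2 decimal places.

87.00

|P| = 90, |Q| = 15, |P∩Q| = 9.
|P △ Q| = |P| + |Q| − 2·|P∩Q| = 90 + 15 − 18 = 87.00.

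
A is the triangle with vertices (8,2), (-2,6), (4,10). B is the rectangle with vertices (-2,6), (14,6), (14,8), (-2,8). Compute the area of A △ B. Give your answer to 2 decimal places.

40.00

|A| = 32, |B| = 32, |A∩B| = 12.
|A △ B| = |A| + |B| − 2·|A∩B| = 32 + 32 − 24 = 40.00.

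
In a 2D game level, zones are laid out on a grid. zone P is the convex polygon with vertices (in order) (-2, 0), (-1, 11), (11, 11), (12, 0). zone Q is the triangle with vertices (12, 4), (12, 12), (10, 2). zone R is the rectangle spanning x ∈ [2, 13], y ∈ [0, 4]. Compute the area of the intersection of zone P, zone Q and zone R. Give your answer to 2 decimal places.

The intersection is the polygon with vertices (10,2), (10.4,4), (11.636,4), (11.667,3.667).
By the shoelace formula its area is 1.54.

1.54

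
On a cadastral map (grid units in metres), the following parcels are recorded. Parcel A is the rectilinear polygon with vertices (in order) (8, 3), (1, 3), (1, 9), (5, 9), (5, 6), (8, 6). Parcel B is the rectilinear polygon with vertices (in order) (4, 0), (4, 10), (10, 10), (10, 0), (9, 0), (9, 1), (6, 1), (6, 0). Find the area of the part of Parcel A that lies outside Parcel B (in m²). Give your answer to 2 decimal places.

|Parcel A| = 33, |Parcel A∩Parcel B| = 15.
|Parcel A ∖ Parcel B| = |Parcel A| − |Parcel A∩Parcel B| = 33 − 15 = 18.00.

18.00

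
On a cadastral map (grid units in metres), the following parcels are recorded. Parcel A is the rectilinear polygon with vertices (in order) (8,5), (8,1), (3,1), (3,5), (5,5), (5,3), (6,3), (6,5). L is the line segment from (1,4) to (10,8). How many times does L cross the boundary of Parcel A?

The segment meets the boundary at (3.25,5), (3,4.889).

2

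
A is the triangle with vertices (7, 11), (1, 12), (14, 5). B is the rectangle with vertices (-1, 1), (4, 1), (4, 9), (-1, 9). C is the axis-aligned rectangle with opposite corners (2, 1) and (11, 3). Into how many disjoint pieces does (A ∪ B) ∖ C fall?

2

(A ∪ B) ∖ C splits into 2 disjoint pieces (area 14.5, area 36).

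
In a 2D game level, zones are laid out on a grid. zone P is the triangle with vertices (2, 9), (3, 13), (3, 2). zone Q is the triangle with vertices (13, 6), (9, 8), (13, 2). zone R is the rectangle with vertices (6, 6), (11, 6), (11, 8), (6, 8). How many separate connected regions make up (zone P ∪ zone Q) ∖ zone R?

(zone P ∪ zone Q) ∖ zone R splits into 2 disjoint pieces (area 5.5, area 6.3333).

2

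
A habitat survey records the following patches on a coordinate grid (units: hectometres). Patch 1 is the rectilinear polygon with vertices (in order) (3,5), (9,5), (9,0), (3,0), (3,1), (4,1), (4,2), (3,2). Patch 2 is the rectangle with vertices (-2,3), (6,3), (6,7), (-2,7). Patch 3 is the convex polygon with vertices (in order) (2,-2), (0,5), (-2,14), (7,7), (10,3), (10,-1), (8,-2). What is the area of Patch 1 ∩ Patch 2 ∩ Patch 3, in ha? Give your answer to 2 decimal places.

The intersection is the polygon with vertices (6,3), (3,3), (3,5), (6,5).
By the shoelace formula its area is 6.00.

6.00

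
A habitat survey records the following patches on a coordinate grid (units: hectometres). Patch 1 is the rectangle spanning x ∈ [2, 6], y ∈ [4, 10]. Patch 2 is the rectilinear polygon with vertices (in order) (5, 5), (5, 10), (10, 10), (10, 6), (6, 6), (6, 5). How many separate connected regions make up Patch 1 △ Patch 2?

2

Patch 1 △ Patch 2 splits into 2 disjoint pieces (area 19, area 16).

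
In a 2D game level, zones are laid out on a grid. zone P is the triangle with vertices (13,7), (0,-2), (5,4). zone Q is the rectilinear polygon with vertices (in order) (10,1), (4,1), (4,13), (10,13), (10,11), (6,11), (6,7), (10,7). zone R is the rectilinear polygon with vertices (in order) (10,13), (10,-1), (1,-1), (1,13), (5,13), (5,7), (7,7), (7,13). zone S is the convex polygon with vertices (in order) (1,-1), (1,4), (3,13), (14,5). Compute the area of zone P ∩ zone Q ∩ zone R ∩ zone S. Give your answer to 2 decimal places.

The intersection is the polygon with vertices (4,2.8), (5,4), (10,5.875), (10,4.923), (4.333,1), (4,1).
By the shoelace formula its area is 10.97.

10.97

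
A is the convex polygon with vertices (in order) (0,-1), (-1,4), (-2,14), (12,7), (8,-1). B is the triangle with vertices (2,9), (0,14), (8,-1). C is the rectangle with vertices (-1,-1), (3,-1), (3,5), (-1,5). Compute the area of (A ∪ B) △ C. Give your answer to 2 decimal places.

113.61

|A ∪ B| = 132.6136.
|(A ∪ B) ∩ C| = 21.5.
|(A ∪ B) △ C| = 132.6136 + 24 − 43 = 113.61.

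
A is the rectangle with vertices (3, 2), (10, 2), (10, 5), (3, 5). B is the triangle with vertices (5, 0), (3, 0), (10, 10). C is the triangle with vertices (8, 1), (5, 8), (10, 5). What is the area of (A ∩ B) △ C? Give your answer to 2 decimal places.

|A ∩ B| = 3.9.
|(A ∩ B) ∩ C| = 0.7736.
|(A ∩ B) △ C| = 3.9 + 13 − 1.5472 = 15.35.

15.35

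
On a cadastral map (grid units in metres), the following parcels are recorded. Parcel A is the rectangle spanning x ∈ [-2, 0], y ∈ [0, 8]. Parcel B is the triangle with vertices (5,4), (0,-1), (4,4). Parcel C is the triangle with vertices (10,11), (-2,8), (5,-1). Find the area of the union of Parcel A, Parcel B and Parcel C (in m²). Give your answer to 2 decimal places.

By inclusion–exclusion:
Individual areas: |Parcel A| = 16, |Parcel B| = 2.5, |Parcel C| = 64.5.
|Parcel A∩Parcel B| = 0.
|Parcel A∩Parcel C| = 2.5714.
|Parcel B∩Parcel C| = 1.6087.
|Parcel A∩Parcel B∩Parcel C| = 0.
|Parcel A ∪ Parcel B ∪ Parcel C| = 83 − 4.1801 + 0 = 78.82.

78.82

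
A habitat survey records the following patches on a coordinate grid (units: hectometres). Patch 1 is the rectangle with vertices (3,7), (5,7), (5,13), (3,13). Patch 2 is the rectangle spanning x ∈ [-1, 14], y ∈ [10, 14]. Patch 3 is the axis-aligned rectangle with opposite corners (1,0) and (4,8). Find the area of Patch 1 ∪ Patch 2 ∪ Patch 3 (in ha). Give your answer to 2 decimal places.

89.00

By inclusion–exclusion:
Individual areas: |Patch 1| = 12, |Patch 2| = 60, |Patch 3| = 24.
|Patch 1∩Patch 2|: x∈[3,5], y∈[10,13] → 2·3 = 6.
|Patch 1∩Patch 3|: x∈[3,4], y∈[7,8] → 1·1 = 1.
|Patch 2∩Patch 3| = 0 (no overlap).
|Patch 1∩Patch 2∩Patch 3| = 0.
|Patch 1 ∪ Patch 2 ∪ Patch 3| = 96 − 7 + 0 = 89.00.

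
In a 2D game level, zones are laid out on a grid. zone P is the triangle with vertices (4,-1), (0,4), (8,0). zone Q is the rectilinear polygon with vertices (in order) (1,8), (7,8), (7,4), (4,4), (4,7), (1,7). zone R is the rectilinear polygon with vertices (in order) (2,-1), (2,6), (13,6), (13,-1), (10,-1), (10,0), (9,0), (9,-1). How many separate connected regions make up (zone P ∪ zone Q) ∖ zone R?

(zone P ∪ zone Q) ∖ zone R splits into 2 disjoint pieces (area 1.5, area 9).

2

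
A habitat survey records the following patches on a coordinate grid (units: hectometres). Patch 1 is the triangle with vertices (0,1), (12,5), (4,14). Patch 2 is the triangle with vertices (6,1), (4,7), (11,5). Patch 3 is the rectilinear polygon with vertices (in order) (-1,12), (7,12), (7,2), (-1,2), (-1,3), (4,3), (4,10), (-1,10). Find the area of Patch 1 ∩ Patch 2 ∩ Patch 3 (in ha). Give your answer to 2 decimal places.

7.95

The intersection is the polygon with vertices (4,7), (7,6.143), (7,3.333), (5.4,2.8).
By the shoelace formula its area is 7.95.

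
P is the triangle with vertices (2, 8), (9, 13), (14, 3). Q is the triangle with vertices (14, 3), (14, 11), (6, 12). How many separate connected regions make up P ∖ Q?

P ∖ Q splits into 2 disjoint pieces (area 31.3592, area 1.6305).

2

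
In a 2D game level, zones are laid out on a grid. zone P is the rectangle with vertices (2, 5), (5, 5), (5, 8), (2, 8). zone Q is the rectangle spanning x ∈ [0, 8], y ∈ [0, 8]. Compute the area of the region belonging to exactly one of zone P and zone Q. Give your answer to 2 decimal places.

55.00

|zone P∩zone Q|: x∈[2,5], y∈[5,8] → 3·3 = 9.
|zone P △ zone Q| = |zone P| + |zone Q| − 2·|zone P∩zone Q| = 9 + 64 − 18 = 55.00.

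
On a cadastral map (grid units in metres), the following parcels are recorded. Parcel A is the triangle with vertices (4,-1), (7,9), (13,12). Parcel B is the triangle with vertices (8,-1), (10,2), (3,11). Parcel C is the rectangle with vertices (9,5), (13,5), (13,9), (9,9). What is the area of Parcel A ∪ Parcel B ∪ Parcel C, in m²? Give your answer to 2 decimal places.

By inclusion–exclusion:
Individual areas: |Parcel A| = 25.5, |Parcel B| = 19.5, |Parcel C| = 16.
|Parcel A∩Parcel B| = 4.6484.
|Parcel A∩Parcel C| = 2.6709.
|Parcel B∩Parcel C| = 0.
|Parcel A∩Parcel B∩Parcel C| = 0.
|Parcel A ∪ Parcel B ∪ Parcel C| = 61 − 7.3193 + 0 = 53.68.

53.68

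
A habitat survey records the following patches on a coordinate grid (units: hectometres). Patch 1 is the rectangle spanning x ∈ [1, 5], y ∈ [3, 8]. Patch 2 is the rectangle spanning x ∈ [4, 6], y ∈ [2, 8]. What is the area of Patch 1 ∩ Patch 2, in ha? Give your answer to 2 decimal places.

|Patch 1∩Patch 2|: x∈[4,5], y∈[3,8] → 1·5 = 5.

5.00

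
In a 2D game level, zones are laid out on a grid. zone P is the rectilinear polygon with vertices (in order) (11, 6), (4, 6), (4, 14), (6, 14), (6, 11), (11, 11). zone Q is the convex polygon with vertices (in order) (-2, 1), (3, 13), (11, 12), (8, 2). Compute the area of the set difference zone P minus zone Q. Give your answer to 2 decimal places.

7.75

|zone P| = 41, |zone P∩zone Q| = 33.25.
|zone P ∖ zone Q| = |zone P| − |zone P∩zone Q| = 41 − 33.25 = 7.75.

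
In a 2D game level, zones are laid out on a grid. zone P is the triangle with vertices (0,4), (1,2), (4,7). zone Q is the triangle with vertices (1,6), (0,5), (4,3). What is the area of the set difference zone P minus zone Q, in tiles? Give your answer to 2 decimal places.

|zone P| = 5.5, |zone P∩zone Q| = 1.1363.
|zone P ∖ zone Q| = |zone P| − |zone P∩zone Q| = 5.5 − 1.1363 = 4.36.

4.36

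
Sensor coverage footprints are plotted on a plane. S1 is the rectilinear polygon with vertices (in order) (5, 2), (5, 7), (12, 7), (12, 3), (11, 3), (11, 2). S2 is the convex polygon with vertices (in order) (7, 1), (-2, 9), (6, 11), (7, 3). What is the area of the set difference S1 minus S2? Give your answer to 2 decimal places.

25.34

|S1| = 34, |S1∩S2| = 8.6597.
|S1 ∖ S2| = |S1| − |S1∩S2| = 34 − 8.6597 = 25.34.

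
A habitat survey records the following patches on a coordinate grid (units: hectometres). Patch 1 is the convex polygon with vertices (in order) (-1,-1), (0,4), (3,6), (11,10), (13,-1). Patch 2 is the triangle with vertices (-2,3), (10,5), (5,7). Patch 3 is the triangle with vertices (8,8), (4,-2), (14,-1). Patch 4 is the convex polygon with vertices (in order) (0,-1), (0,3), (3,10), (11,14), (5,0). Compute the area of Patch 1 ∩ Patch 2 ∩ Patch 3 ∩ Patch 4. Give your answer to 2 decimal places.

The intersection is the polygon with vertices (6.571,4.429), (7.241,6.103), (7.561,5.976), (6.923,4.487).
By the shoelace formula its area is 0.55.

0.55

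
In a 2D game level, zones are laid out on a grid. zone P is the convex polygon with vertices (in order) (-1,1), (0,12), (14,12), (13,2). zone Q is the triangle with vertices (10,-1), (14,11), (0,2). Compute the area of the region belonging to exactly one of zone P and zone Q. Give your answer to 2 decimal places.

104.08

|zone P| = 146.5, |zone Q| = 66, |zone P∩zone Q| = 54.2107.
|zone P △ zone Q| = |zone P| + |zone Q| − 2·|zone P∩zone Q| = 146.5 + 66 − 108.4213 = 104.08.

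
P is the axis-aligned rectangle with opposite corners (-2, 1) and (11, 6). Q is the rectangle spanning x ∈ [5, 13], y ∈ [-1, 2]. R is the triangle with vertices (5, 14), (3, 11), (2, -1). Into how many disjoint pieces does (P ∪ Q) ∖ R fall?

(P ∪ Q) ∖ R splits into 2 disjoint pieces (area 21.875, area 58.5).

2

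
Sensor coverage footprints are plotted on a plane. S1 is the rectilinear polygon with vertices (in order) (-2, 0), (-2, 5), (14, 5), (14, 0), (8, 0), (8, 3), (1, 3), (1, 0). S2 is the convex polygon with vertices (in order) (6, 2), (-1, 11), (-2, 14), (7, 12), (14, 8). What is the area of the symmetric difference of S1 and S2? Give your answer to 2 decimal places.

131.11

|S1| = 59, |S2| = 89, |S1∩S2| = 8.4444.
|S1 △ S2| = |S1| + |S2| − 2·|S1∩S2| = 59 + 89 − 16.8889 = 131.11.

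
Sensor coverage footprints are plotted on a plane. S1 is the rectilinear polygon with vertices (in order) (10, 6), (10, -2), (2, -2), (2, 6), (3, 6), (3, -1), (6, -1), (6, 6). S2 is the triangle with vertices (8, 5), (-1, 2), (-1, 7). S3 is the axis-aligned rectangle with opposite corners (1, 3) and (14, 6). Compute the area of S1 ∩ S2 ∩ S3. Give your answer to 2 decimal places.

3.94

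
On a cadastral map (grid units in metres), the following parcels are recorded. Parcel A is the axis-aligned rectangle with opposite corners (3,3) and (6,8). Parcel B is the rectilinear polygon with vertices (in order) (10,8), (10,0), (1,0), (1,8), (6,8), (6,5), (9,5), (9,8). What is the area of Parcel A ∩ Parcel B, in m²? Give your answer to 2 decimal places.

15.00

The intersection is the polygon with vertices (6,3), (3,3), (3,8), (6,8), (6,5).
By the shoelace formula its area is 15.00.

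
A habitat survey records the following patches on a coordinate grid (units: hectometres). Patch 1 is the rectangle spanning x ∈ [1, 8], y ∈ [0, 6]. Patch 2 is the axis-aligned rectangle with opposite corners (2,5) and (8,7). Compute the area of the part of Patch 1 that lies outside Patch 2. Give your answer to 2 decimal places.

|Patch 1∩Patch 2|: x∈[2,8], y∈[5,6] → 6·1 = 6.
|Patch 1| = 42.
|Patch 1 ∖ Patch 2| = |Patch 1| − |Patch 1∩Patch 2| = 42 − 6 = 36.00.

36.00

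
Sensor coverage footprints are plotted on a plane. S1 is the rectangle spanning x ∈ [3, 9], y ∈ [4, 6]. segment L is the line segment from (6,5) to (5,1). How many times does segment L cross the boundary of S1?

1

The segment meets the boundary at (5.75,4).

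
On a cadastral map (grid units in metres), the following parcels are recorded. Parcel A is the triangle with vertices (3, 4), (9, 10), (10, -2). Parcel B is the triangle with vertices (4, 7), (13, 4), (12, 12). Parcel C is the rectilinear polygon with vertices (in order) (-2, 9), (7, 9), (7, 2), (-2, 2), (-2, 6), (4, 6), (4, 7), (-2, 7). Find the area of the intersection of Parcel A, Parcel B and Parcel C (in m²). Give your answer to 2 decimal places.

1.50

The intersection is the polygon with vertices (5.5,6.5), (7,8), (7,6).
By the shoelace formula its area is 1.50.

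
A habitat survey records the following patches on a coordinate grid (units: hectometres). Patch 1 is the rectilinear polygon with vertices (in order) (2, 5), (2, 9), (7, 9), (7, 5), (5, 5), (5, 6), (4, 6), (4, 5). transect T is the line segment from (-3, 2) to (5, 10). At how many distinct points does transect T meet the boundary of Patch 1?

The segment meets the boundary at (4,9), (2,7).

2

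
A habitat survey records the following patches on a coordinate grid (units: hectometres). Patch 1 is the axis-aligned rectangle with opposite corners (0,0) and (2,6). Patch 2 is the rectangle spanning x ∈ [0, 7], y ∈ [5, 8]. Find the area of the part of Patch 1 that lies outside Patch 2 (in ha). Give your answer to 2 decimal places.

|Patch 1∩Patch 2|: x∈[0,2], y∈[5,6] → 2·1 = 2.
|Patch 1| = 12.
|Patch 1 ∖ Patch 2| = |Patch 1| − |Patch 1∩Patch 2| = 12 − 2 = 10.00.

10.00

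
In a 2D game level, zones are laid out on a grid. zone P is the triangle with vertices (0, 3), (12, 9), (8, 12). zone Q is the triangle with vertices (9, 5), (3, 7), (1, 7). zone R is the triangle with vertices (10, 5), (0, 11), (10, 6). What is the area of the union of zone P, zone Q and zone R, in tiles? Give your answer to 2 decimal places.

By inclusion–exclusion:
Individual areas: |zone P| = 30, |zone Q| = 2, |zone R| = 5.
|zone P∩zone Q| = 0.9551.
|zone P∩zone R| = 1.7675.
|zone Q∩zone R| = 0.
|zone P∩zone Q∩zone R| = 0.
|zone P ∪ zone Q ∪ zone R| = 37 − 2.7226 + 0 = 34.28.

34.28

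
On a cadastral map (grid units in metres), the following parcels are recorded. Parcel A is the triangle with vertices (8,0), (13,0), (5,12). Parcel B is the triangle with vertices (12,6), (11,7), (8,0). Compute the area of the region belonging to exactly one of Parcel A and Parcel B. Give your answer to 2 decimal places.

30.92

|Parcel A| = 30, |Parcel B| = 5, |Parcel A∩Parcel B| = 2.038.
|Parcel A △ Parcel B| = |Parcel A| + |Parcel B| − 2·|Parcel A∩Parcel B| = 30 + 5 − 4.0761 = 30.92.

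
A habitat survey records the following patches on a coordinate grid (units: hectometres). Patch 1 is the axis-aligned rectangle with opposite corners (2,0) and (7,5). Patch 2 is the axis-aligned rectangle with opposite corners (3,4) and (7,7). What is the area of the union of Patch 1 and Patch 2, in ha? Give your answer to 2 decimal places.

33.00

By inclusion–exclusion:
Individual areas: |Patch 1| = 25, |Patch 2| = 12.
|Patch 1∩Patch 2|: x∈[3,7], y∈[4,5] → 4·1 = 4.
|Patch 1 ∪ Patch 2| = 37 − 4 = 33.00.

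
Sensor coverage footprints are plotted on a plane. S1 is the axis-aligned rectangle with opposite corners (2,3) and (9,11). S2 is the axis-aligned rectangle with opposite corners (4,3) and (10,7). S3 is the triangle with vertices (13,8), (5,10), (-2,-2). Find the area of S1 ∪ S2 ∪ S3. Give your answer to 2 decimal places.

By inclusion–exclusion:
Individual areas: |S1| = 56, |S2| = 24, |S3| = 55.
|S1∩S2|: x∈[4,9], y∈[3,7] → 5·4 = 20.
|S1∩S3| = 35.2024.
|S2∩S3| = 17.25.
|S1∩S2∩S3| = 15.9167.
|S1 ∪ S2 ∪ S3| = 135 − 72.4524 + 15.9167 = 78.46.

78.46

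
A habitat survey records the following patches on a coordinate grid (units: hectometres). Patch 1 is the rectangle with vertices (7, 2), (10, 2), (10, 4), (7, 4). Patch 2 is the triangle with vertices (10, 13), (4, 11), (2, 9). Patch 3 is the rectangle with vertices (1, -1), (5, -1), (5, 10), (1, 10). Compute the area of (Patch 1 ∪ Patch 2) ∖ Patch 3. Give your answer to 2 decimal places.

|Patch 1 ∪ Patch 2| = 10.
|(Patch 1 ∪ Patch 2) ∩ Patch 3| = 0.5.
|(Patch 1 ∪ Patch 2) ∖ Patch 3| = 10 − 0.5 = 9.50.

9.50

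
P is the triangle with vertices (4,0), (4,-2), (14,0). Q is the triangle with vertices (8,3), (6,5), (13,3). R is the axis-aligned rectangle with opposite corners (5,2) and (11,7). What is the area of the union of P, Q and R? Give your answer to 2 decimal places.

40.57

By inclusion–exclusion:
Individual areas: |P| = 10, |Q| = 5, |R| = 30.
|P∩Q| = 0.
|P∩R| = 0.
|Q∩R| = 4.4286.
|P∩Q∩R| = 0.
|P ∪ Q ∪ R| = 45 − 4.4286 + 0 = 40.57.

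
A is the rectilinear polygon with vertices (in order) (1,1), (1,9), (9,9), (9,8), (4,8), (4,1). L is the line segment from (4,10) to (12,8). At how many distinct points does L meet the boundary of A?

2

The segment meets the boundary at (9,8.75), (8,9).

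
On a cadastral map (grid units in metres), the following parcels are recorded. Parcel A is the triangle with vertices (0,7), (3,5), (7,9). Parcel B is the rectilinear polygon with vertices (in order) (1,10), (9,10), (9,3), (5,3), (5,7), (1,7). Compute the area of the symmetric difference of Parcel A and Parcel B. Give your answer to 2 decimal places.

|Parcel A| = 10, |Parcel B| = 40, |Parcel A∩Parcel B| = 4.8571.
|Parcel A △ Parcel B| = |Parcel A| + |Parcel B| − 2·|Parcel A∩Parcel B| = 10 + 40 − 9.7143 = 40.29.

40.29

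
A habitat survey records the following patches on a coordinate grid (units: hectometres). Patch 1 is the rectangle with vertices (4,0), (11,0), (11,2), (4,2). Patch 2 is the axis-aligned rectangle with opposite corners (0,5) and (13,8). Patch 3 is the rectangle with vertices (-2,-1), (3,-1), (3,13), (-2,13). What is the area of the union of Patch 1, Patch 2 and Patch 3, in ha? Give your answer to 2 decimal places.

By inclusion–exclusion:
Individual areas: |Patch 1| = 14, |Patch 2| = 39, |Patch 3| = 70.
|Patch 1∩Patch 2| = 0 (no overlap).
|Patch 1∩Patch 3| = 0 (no overlap).
|Patch 2∩Patch 3|: x∈[0,3], y∈[5,8] → 3·3 = 9.
|Patch 1∩Patch 2∩Patch 3| = 0.
|Patch 1 ∪ Patch 2 ∪ Patch 3| = 123 − 9 + 0 = 114.00.

114.00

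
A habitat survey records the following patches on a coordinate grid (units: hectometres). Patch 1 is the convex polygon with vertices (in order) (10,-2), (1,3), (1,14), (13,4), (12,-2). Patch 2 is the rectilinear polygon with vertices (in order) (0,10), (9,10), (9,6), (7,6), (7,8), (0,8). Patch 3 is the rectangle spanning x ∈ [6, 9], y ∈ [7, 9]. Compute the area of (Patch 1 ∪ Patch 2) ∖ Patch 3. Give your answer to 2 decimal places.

|Patch 1 ∪ Patch 2| = 112.7667.
|(Patch 1 ∪ Patch 2) ∩ Patch 3| = 6.
|(Patch 1 ∪ Patch 2) ∖ Patch 3| = 112.7667 − 6 = 106.77.

106.77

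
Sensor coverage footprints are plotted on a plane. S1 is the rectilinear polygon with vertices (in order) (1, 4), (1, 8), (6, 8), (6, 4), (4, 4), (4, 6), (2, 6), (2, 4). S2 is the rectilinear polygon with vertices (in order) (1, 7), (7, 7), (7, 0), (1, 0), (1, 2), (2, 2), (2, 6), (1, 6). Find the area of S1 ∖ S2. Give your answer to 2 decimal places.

|S1| = 16, |S1∩S2| = 9.
|S1 ∖ S2| = |S1| − |S1∩S2| = 16 − 9 = 7.00.

7.00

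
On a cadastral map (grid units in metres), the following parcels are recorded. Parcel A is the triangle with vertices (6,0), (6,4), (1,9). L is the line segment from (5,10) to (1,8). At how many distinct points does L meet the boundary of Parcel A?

2

The segment meets the boundary at (1.435,8.217), (1.667,8.333).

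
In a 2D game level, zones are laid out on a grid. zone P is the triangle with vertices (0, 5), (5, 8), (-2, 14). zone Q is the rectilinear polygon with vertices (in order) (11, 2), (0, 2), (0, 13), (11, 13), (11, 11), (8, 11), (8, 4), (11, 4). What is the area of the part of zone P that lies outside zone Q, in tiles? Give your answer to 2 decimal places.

|zone P| = 25.5, |zone P∩zone Q| = 18.2143.
|zone P ∖ zone Q| = |zone P| − |zone P∩zone Q| = 25.5 − 18.2143 = 7.29.

7.29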